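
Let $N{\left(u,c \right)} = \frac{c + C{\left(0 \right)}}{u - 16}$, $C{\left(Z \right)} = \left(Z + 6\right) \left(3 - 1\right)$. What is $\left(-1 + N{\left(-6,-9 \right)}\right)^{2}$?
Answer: $\frac{625}{484} \approx 1.2913$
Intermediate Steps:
$C{\left(Z \right)} = 12 + 2 Z$ ($C{\left(Z \right)} = \left(6 + Z\right) 2 = 12 + 2 Z$)
$N{\left(u,c \right)} = \frac{12 + c}{-16 + u}$ ($N{\left(u,c \right)} = \frac{c + \left(12 + 2 \cdot 0\right)}{u - 16} = \frac{c + \left(12 + 0\right)}{u - 16} = \frac{c + 12}{-16 + u} = \frac{12 + c}{-16 + u}$)
$\left(-1 + N{\left(-6,-9 \right)}\right)^{2} = \left(-1 + \frac{12 - 9}{-16 - 6}\right)^{2} = \left(-1 + \frac{1}{-22} \cdot 3\right)^{2} = \left(-1 - \frac{3}{22}\right)^{2} = \left(- \frac{25}{22}\right)^{2} = \frac{625}{484}$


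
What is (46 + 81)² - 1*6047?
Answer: 10082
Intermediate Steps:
(46 + 81)² - 1*6047 = 127² - 6047 = 16129 - 6047 = 10082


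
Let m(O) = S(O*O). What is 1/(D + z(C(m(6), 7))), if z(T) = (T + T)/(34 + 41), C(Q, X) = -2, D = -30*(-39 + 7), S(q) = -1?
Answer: 75/71996 ≈ 0.0010417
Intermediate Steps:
m(O) = -1
D = 960 (D = -30*(-32) = 960)
z(T) = 2*T/75 (z(T) = (2*T)/75 = (2*T)*(1/75) = 2*T/75)
1/(D + z(C(m(6), 7))) = 1/(960 + (2/75)*(-2)) = 1/(960 - 4/75) = 1/(71996/75) = 75/71996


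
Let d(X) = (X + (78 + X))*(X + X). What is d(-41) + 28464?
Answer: 28792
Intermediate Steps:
d(X) = 2*X*(78 + 2*X) (d(X) = (78 + 2*X)*(2*X) = 2*X*(78 + 2*X))
d(-41) + 28464 = 4*(-41)*(39 - 41) + 28464 = 4*(-41)*(-2) + 28464 = 328 + 28464 = 28792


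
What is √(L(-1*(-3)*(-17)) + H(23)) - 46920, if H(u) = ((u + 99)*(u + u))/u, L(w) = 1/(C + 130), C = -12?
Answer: -46920 + √3397574/118 ≈ -46904.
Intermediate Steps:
L(w) = 1/118 (L(w) = 1/(-12 + 130) = 1/118)
H(u) = 198 + 2*u (H(u) = ((99 + u)*(2*u))/u = (2*u*(99 + u))/u = 198 + 2*u)
√(L(-1*(-3)*(-17)) + H(23)) - 46920 = √(1/118 + (198 + 2*23)) - 46920 = √(1/118 + (198 + 46)) - 46920 = √(1/118 + 244) - 46920 = √(28793/118) - 46920 = √3397574/118 - 46920 = -46920 + √3397574/118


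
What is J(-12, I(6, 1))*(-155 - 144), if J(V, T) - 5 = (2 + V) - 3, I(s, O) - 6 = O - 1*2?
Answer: 2392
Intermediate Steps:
I(s, O) = 4 + O (I(s, O) = 6 + (O - 1*2) = 6 + (O - 2) = 6 + (-2 + O) = 4 + O)
J(V, T) = 4 + V (J(V, T) = 5 + ((2 + V) - 3) = 5 + (-1 + V) = 4 + V)
J(-12, I(6, 1))*(-155 - 144) = (4 - 12)*(-155 - 144) = -8*(-299) = 2392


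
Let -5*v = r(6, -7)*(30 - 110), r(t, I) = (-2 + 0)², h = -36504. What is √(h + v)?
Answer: 2*I*√9110 ≈ 190.89*I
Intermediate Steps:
r(t, I) = 4 (r(t, I) = (-2)² = 4)
v = 64 (v = -4*(30 - 110)/5 = -4*(-80)/5 = -⅕*(-320) = 64)
√(h + v) = √(-36504 + 64) = √(-36440) = 2*I*√9110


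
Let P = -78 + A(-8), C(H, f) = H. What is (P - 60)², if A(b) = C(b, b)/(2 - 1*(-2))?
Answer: 19600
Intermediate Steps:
A(b) = b/4 (A(b) = b/(2 - 1*(-2)) = b/(2 + 2) = b/4)
P = -80 (P = -78 + (¼)*(-8) = -78 - 2 = -80)
(P - 60)² = (-80 - 60)² = (-140)² = 19600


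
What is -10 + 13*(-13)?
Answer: -179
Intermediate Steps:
-10 + 13*(-13) = -10 - 169 = -179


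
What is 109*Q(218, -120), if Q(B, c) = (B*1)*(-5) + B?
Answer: -95048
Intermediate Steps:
Q(B, c) = -4*B (Q(B, c) = B*(-5) + B = -5*B + B = -4*B)
109*Q(218, -120) = 109*(-4*218) = 109*(-872) = -95048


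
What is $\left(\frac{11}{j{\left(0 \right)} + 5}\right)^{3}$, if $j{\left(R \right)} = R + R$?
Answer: $\frac{1331}{125} \approx 10.648$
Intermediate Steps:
$j{\left(R \right)} = 2 R$
$\left(\frac{11}{j{\left(0 \right)} + 5}\right)^{3} = \left(\frac{11}{2 \cdot 0 + 5}\right)^{3} = \left(\frac{11}{0 + 5}\right)^{3} = \left(\frac{11}{5}\right)^{3} = \frac{1331}{125}$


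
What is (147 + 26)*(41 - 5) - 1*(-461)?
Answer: 6689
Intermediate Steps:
(147 + 26)*(41 - 5) - 1*(-461) = 173*36 + 461 = 6228 + 461 = 6689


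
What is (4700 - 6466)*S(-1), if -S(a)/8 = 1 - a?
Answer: 28256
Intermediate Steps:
S(a) = -8 + 8*a (S(a) = -8*(1 - a) = -8 + 8*a)
(4700 - 6466)*S(-1) = (4700 - 6466)*(-8 + 8*(-1)) = -1766*(-8 - 8) = -1766*(-16) = 28256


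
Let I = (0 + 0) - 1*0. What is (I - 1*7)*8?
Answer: -56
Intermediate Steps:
I = 0 (I = 0 + 0 = 0)
(I - 1*7)*8 = (0 - 1*7)*8 = (0 - 7)*8 = -7*8 = -56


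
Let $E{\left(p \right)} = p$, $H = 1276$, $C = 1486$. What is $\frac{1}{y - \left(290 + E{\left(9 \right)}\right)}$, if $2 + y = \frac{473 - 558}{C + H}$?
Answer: $- \frac{2762}{831447} \approx -0.0033219$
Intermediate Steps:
$y = - \frac{5609}{2762}$ ($y = -2 + \frac{473 - 558}{1486 + 1276} = -2 - \frac{85}{2762} = - \frac{5609}{2762} \approx -2.0308$)
$\frac{1}{y - \left(290 + E{\left(9 \right)}\right)} = \frac{1}{- \frac{5609}{2762} - 299} = \frac{1}{- \frac{831447}{2762}} = - \frac{2762}{831447}$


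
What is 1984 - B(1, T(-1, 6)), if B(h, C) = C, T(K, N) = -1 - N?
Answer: 1991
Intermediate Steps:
1984 - B(1, T(-1, 6)) = 1984 - (-1 - 1*6) = 1984 - (-1 - 6) = 1984 - 1*(-7) = 1984 + 7 = 1991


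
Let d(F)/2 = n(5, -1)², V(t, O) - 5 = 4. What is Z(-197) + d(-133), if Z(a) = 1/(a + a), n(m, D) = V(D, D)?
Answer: 63827/394 ≈ 162.00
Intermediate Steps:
V(t, O) = 9 (V(t, O) = 5 + 4 = 9)
n(m, D) = 9
d(F) = 162 (d(F) = 2*9² = 2*81 = 162)
Z(a) = 1/(2*a)
Z(-197) + d(-133) = (½)/(-197) + 162 = (½)*(-1/197) + 162 = -1/394 + 162 = 63827/394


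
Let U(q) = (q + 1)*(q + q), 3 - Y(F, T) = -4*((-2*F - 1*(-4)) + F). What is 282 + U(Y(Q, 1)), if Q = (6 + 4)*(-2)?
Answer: 20082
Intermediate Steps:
Q = -20 (Q = 10*(-2) = -20)
Y(F, T) = 19 - 4*F (Y(F, T) = 3 - (-4)*((-2*F - 1*(-4)) + F) = 3 - (-4)*((-2*F + 4) + F) = 3 - (-4)*((4 - 2*F) + F) = 3 - (-4)*(4 - F) = 3 - (-16 + 4*F) = 3 + (16 - 4*F) = 19 - 4*F)
U(q) = 2*q*(1 + q) (U(q) = (1 + q)*(2*q) = 2*q*(1 + q))
282 + U(Y(Q, 1)) = 282 + 2*(19 - 4*(-20))*(1 + (19 - 4*(-20))) = 282 + 2*(19 + 80)*(1 + (19 + 80)) = 282 + 2*99*(1 + 99) = 282 + 2*99*100 = 282 + 19800 = 20082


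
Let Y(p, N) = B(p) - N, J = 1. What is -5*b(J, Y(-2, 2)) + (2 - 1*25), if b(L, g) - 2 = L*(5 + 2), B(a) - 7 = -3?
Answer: -68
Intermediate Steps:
B(a) = 4 (B(a) = 7 - 3 = 4)
Y(p, N) = 4 - N
b(L, g) = 2 + 7*L (b(L, g) = 2 + L*(5 + 2) = 2 + L*7 = 2 + 7*L)
-5*b(J, Y(-2, 2)) + (2 - 1*25) = -5*(2 + 7*1) + (2 - 1*25) = -5*(2 + 7) + (2 - 25) = -5*9 - 23 = -45 - 23 = -68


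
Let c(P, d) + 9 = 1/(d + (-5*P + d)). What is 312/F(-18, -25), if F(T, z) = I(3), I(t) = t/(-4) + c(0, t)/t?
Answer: -11232/133 ≈ -84.451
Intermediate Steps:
c(P, d) = -9 + 1/(-5*P + 2*d) (c(P, d) = -9 + 1/(d + (-5*P + d)) = -9 + 1/(d + (d - 5*P)) = -9 + 1/(-5*P + 2*d))
I(t) = -t/4 - (-1 + 18*t)/(2*t²) (I(t) = t/(-4) + ((-1 - 45*0 + 18*t)/(-2*t + 5*0))/t = t*(-¼) + ((-1 + 0 + 18*t)/(-2*t + 0))/t = -t/4 + ((-1 + 18*t)/((-2*t)))/t = -t/4 + ((-1/(2*t))*(-1 + 18*t))/t = -t/4 + (-(-1 + 18*t)/(2*t))/t = -t/4 - (-1 + 18*t)/(2*t²))
F(T, z) = -133/36 (F(T, z) = (¼)*(2 - 1*3³ - 36*3)/3² = (¼)*(⅑)*(2 - 1*27 - 108) = (¼)*(⅑)*(2 - 27 - 108) = (¼)*(⅑)*(-133) = -133/36)
312/F(-18, -25) = 312/(-133/36) = 312*(-36/133) = -11232/133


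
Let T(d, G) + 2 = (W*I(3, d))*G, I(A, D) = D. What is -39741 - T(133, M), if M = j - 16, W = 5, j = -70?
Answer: 17451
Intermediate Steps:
M = -86 (M = -70 - 16 = -86)
T(d, G) = -2 + 5*G*d (T(d, G) = -2 + (5*d)*G = -2 + 5*G*d)
-39741 - T(133, M) = -39741 - (-2 + 5*(-86)*133) = -39741 - (-2 - 57190) = -39741 - 1*(-57192) = -39741 + 57192 = 17451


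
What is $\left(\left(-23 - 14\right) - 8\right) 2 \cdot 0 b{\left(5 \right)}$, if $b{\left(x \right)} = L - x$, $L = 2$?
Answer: $0$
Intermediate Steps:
$b{\left(x \right)} = 2 - x$
$\left(\left(-23 - 14\right) - 8\right) 2 \cdot 0 b{\left(5 \right)} = \left(\left(-23 - 14\right) - 8\right) 2 \cdot 0 \left(2 - 5\right) = \left(-37 - 8\right) 0 \left(2 - 5\right) = - 45 \cdot 0 \left(-3\right) = \left(-45\right) 0 = 0$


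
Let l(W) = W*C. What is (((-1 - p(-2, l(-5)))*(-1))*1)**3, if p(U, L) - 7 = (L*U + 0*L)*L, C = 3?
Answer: -86350888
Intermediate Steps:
l(W) = 3*W (l(W) = W*3 = 3*W)
p(U, L) = 7 + U*L**2 (p(U, L) = 7 + (L*U + 0*L)*L = 7 + (L*U + 0)*L = 7 + (L*U)*L = 7 + U*L**2)
(((-1 - p(-2, l(-5)))*(-1))*1)**3 = (((-1 - (7 - 2*(3*(-5))**2))*(-1))*1)**3 = (((-1 - (7 - 2*(-15)**2))*(-1))*1)**3 = (((-1 - (7 - 2*225))*(-1))*1)**3 = (((-1 - (7 - 450))*(-1))*1)**3 = (((-1 - 1*(-443))*(-1))*1)**3 = (((-1 + 443)*(-1))*1)**3 = ((442*(-1))*1)**3 = (-442*1)**3 = (-442)**3 = -86350888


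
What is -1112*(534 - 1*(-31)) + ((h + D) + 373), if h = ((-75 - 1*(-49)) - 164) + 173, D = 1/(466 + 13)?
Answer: -300775595/479 ≈ -6.2792e+5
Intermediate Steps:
D = 1/479 ≈ 0.0020877
h = -17 (h = ((-75 + 49) - 164) + 173 = (-26 - 164) + 173 = -190 + 173 = -17)
-1112*(534 - 1*(-31)) + ((h + D) + 373) = -1112*(534 - 1*(-31)) + ((-17 + 1/479) + 373) = -1112*(534 + 31) + (-8142/479 + 373) = -1112*565 + 170525/479 = -628280 + 170525/479 = -300775595/479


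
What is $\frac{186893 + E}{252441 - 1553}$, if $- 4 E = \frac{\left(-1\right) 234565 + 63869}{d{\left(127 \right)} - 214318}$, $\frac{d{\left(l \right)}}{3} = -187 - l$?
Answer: $\frac{20115272253}{27003075440} \approx 0.74493$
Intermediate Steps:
$d{\left(l \right)} = -561 - 3 l$ ($d{\left(l \right)} = 3 \left(-187 - l\right) = -561 - 3 l$)
$E = - \frac{21337}{107630}$ ($E = - \frac{\left(\left(-1\right) 234565 + 63869\right) \frac{1}{\left(-561 - 381\right) - 214318}}{4} = - \frac{\left(-234565 + 63869\right) \frac{1}{\left(-561 - 381\right) - 214318}}{4} = - \frac{\left(-170696\right) \frac{1}{-942 - 214318}}{4} = - \frac{\left(-170696\right) \frac{1}{-215260}}{4} = - \frac{\left(-170696\right) \left(- \frac{1}{215260}\right)}{4} = \left(- \frac{1}{4}\right) \frac{42674}{53815} = - \frac{21337}{107630} \approx -0.19824$)
$\frac{186893 + E}{252441 - 1553} = \frac{186893 - \frac{21337}{107630}}{252441 - 1553} = \frac{20115272253}{107630 \cdot 250888} = \frac{20115272253}{107630} \cdot \frac{1}{250888} = \frac{20115272253}{27003075440}$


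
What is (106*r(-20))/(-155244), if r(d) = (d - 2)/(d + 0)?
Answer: -583/776220 ≈ -0.00075108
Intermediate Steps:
r(d) = (-2 + d)/d
(106*r(-20))/(-155244) = (106*((-2 - 20)/(-20)))/(-155244) = (106*(-1/20*(-22)))*(-1/155244) = (106*(11/10))*(-1/155244) = (583/5)*(-1/155244) = -583/776220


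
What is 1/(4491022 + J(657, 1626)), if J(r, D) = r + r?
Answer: 1/4492336 ≈ 2.2260e-7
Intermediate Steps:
J(r, D) = 2*r
1/(4491022 + J(657, 1626)) = 1/(4491022 + 2*657) = 1/(4491022 + 1314) = 1/4492336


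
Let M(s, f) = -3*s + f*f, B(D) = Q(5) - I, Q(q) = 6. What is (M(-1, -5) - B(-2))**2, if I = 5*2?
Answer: 1024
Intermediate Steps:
I = 10
B(D) = -4 (B(D) = 6 - 1*10 = 6 - 10 = -4)
M(s, f) = f**2 - 3*s (M(s, f) = -3*s + f**2 = f**2 - 3*s)
(M(-1, -5) - B(-2))**2 = (((-5)**2 - 3*(-1)) - 1*(-4))**2 = ((25 + 3) + 4)**2 = (28 + 4)**2 = 32**2 = 1024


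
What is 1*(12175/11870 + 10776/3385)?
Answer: 33824699/8035990 ≈ 4.2092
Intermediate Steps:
1*(12175/11870 + 10776/3385) = 1*(12175*(1/11870) + 10776*(1/3385)) = 1*(2435/2374 + 10776/3385) = 1*(33824699/8035990) = 33824699/8035990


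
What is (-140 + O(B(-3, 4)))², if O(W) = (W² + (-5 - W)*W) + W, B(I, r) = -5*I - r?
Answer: 33856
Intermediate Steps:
B(I, r) = -r - 5*I
O(W) = W + W² + W*(-5 - W) (O(W) = (W² + W*(-5 - W)) + W = W + W² + W*(-5 - W))
(-140 + O(B(-3, 4)))² = (-140 - 4*(-1*4 - 5*(-3)))² = (-140 - 4*(-4 + 15))² = (-140 - 4*11)² = (-140 - 44)² = (-184)² = 33856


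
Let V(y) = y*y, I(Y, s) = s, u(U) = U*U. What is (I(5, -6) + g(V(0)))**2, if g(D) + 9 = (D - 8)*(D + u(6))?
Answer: 91809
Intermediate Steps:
u(U) = U**2
V(y) = y**2
g(D) = -9 + (-8 + D)*(36 + D) (g(D) = -9 + (D - 8)*(D + 6**2) = -9 + (-8 + D)*(D + 36) = -9 + (-8 + D)*(36 + D))
(I(5, -6) + g(V(0)))**2 = (-6 + (-297 + (0**2)**2 + 28*0**2))**2 = (-6 + (-297 + 0**2 + 28*0))**2 = (-6 + (-297 + 0 + 0))**2 = (-6 - 297)**2 = (-303)**2 = 91809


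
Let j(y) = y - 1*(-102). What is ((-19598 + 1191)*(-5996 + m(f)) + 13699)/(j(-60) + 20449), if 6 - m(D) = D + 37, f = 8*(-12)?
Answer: 109185616/20491 ≈ 5328.5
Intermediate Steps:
j(y) = 102 + y (j(y) = y + 102 = 102 + y)
f = -96
m(D) = -31 - D (m(D) = 6 - (D + 37) = 6 - (37 + D) = 6 + (-37 - D) = -31 - D)
((-19598 + 1191)*(-5996 + m(f)) + 13699)/(j(-60) + 20449) = ((-19598 + 1191)*(-5996 + (-31 - 1*(-96))) + 13699)/((102 - 60) + 20449) = (-18407*(-5996 + (-31 + 96)) + 13699)/(42 + 20449) = (-18407*(-5996 + 65) + 13699)/20491 = (-18407*(-5931) + 13699)*(1/20491) = (109171917 + 13699)*(1/20491) = 109185616*(1/20491) = 109185616/20491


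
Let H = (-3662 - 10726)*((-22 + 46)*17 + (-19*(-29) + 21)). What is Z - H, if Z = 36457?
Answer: 14136697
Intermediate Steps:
H = -14100240 (H = -14388*(24*17 + (551 + 21)) = -14388*(408 + 572) = -14388*980 = -14100240)
Z - H = 36457 - 1*(-14100240) = 36457 + 14100240 = 14136697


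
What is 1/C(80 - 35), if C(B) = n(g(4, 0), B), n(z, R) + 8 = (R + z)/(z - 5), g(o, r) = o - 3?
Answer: -2/39 ≈ -0.051282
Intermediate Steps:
g(o, r) = -3 + o
n(z, R) = -8 + (R + z)/(-5 + z) (n(z, R) = -8 + (R + z)/(z - 5) = -8 + (R + z)/(-5 + z))
C(B) = -33/4 - B/4 (C(B) = (40 + B - 7*(-3 + 4))/(-5 + (-3 + 4)) = (40 + B - 7*1)/(-5 + 1) = (40 + B - 7)/(-4) = -(33 + B)/4 = -33/4 - B/4)
1/C(80 - 35) = 1/(-33/4 - (80 - 35)/4) = 1/(-33/4 - ¼*45) = 1/(-33/4 - 45/4) = 1/(-39/2) = -2/39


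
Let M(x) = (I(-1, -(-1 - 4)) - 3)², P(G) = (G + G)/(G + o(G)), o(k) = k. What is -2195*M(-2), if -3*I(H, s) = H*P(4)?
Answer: -140480/9 ≈ -15609.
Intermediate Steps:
P(G) = 1 (P(G) = (G + G)/(G + G) = (2*G)/((2*G)) = (2*G)*(1/(2*G)) = 1)
I(H, s) = -H/3
M(x) = 64/9 (M(x) = (-⅓*(-1) - 3)² = (⅓ - 3)² = (-8/3)² = 64/9)
-2195*M(-2) = -2195*64/9 = -140480/9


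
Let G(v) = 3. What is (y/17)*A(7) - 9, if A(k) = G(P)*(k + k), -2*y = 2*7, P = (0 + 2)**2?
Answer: -447/17 ≈ -26.294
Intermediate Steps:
P = 4 (P = 2**2 = 4)
y = -7 ≈ -7.0000
A(k) = 6*k (A(k) = 3*(k + k) = 3*(2*k) = 6*k)
(y/17)*A(7) - 9 = (-7/17)*(6*7) - 9 = -7*1/17*42 - 9 = -7/17*42 - 9 = -294/17 - 9 = -447/17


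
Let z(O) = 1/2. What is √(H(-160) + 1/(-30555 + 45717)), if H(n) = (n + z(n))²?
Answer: √16200453003/798 ≈ 159.50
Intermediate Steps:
z(O) = ½
H(n) = (½ + n)² (H(n) = (n + ½)² = (½ + n)²)
√(H(-160) + 1/(-30555 + 45717)) = √((1 + 2*(-160))²/4 + 1/(-30555 + 45717)) = √((1 - 320)²/4 + 1/15162) = √((¼)*(-319)² + 1/15162) = √((¼)*101761 + 1/15162) = √(101761/4 + 1/15162) = √(771450143/30324) = √16200453003/798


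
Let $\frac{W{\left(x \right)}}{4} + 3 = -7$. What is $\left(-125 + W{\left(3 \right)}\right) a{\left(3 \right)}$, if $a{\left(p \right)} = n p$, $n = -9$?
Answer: $4455$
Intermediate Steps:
$W{\left(x \right)} = -40$ ($W{\left(x \right)} = -12 + 4 \left(-7\right) = -12 - 28 = -40$)
$a{\left(p \right)} = - 9 p$
$\left(-125 + W{\left(3 \right)}\right) a{\left(3 \right)} = \left(-125 - 40\right) \left(\left(-9\right) 3\right) = \left(-165\right) \left(-27\right) = 4455$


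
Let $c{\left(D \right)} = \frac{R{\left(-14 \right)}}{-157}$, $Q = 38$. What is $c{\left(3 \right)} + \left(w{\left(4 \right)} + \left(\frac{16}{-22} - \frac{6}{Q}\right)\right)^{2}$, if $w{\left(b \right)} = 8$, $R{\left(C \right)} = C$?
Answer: $\frac{347765067}{6857917} \approx 50.71$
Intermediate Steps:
$c{\left(D \right)} = \frac{14}{157}$ ($c{\left(D \right)} = - \frac{14}{-157} = \left(-14\right) \left(- \frac{1}{157}\right) = \frac{14}{157}$)
$c{\left(3 \right)} + \left(w{\left(4 \right)} + \left(\frac{16}{-22} - \frac{6}{Q}\right)\right)^{2} = \frac{14}{157} + \left(8 + \left(\frac{16}{-22} - \frac{6}{38}\right)\right)^{2} = \frac{14}{157} + \left(8 + \left(16 \left(- \frac{1}{22}\right) - \frac{3}{19}\right)\right)^{2} = \frac{14}{157} + \left(8 - \frac{185}{209}\right)^{2} = \frac{14}{157} + \left(\frac{1487}{209}\right)^{2} = \frac{14}{157} + \frac{2211169}{43681} = \frac{347765067}{6857917}$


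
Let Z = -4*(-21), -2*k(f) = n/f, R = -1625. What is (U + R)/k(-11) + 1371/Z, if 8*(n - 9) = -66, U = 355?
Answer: -3127909/84 ≈ -37237.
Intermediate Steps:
n = ¾ (n = 9 + (⅛)*(-66) = 9 - 33/4 = ¾ ≈ 0.75000)
k(f) = -3/(8*f)
Z = 84
(U + R)/k(-11) + 1371/Z = (355 - 1625)/((-3/8/(-11))) + 1371/84 = -1270/((-3/8*(-1/11))) + 1371*(1/84) = -1270/3/88 + 457/28 = -1270*88/3 + 457/28 = -111760/3 + 457/28 = -3127909/84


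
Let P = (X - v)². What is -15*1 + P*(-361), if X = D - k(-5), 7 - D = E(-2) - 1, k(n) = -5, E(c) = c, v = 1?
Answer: -70771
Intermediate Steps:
D = 10 (D = 7 - (-2 - 1) = 7 - 1*(-3) = 7 + 3 = 10)
X = 15 (X = 10 - 1*(-5) = 10 + 5 = 15)
P = 196 (P = (15 - 1*1)² = (15 - 1)² = 14² = 196)
-15*1 + P*(-361) = -15*1 + 196*(-361) = -15 - 70756 = -70771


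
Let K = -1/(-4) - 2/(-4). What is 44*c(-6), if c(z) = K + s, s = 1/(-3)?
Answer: 55/3 ≈ 18.333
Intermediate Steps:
s = -1/3 ≈ -0.33333
K = 3/4 (K = -1*(-1/4) - 2*(-1/4) = 1/4 + 1/2 = 3/4 ≈ 0.75000)
c(z) = 5/12 (c(z) = 3/4 - 1/3 = 5/12)
44*c(-6) = 44*(5/12) = 55/3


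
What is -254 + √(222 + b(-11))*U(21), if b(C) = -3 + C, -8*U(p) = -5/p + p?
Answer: -254 - 218*√13/21 ≈ -291.43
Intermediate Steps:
U(p) = -p/8 + 5/(8*p) (U(p) = -(-5/p + p)/8 = -(p - 5/p)/8 = -p/8 + 5/(8*p))
-254 + √(222 + b(-11))*U(21) = -254 + √(222 + (-3 - 11))*((⅛)*(5 - 1*21²)/21) = -254 + √(222 - 14)*((⅛)*(1/21)*(5 - 1*441)) = -254 + √208*((⅛)*(1/21)*(5 - 441)) = -254 + (4*√13)*((⅛)*(1/21)*(-436)) = -254 + (4*√13)*(-109/42) = -254 - 218*√13/21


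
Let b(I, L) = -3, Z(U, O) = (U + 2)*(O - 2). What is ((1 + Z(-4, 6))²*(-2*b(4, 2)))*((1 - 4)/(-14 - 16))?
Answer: 147/5 ≈ 29.400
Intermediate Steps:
Z(U, O) = (-2 + O)*(2 + U) (Z(U, O) = (2 + U)*(-2 + O) = (-2 + O)*(2 + U))
((1 + Z(-4, 6))²*(-2*b(4, 2)))*((1 - 4)/(-14 - 16)) = ((1 + (-4 - 2*(-4) + 2*6 + 6*(-4)))²*(-2*(-3)))*((1 - 4)/(-14 - 16)) = ((1 + (-4 + 8 + 12 - 24))²*6)*(-3/(-30)) = ((1 - 8)²*6)*(-3*(-1/30)) = ((-7)²*6)*(⅒) = (49*6)*(⅒) = 294*(⅒) = 147/5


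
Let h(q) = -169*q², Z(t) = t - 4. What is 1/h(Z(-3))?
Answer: -1/8281 ≈ -0.00012076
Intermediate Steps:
Z(t) = -4 + t
1/h(Z(-3)) = 1/(-169*(-4 - 3)²) = 1/(-169*(-7)²) = 1/(-169*49) = 1/(-8281) = -1/8281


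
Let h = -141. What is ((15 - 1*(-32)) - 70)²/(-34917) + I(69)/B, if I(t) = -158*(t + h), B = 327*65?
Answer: 128657299/247386945 ≈ 0.52007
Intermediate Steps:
B = 21255
I(t) = 22278 - 158*t (I(t) = -158*(t - 141) = -158*(-141 + t) = 22278 - 158*t)
((15 - 1*(-32)) - 70)²/(-34917) + I(69)/B = ((15 - 1*(-32)) - 70)²/(-34917) + (22278 - 158*69)/21255 = ((15 + 32) - 70)²*(-1/34917) + (22278 - 10902)*(1/21255) = (47 - 70)²*(-1/34917) + 11376*(1/21255) = (-23)²*(-1/34917) + 3792/7085 = 529*(-1/34917) + 3792/7085 = -529/34917 + 3792/7085 = 128657299/247386945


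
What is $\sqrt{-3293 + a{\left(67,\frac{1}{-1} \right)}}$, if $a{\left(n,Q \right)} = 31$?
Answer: $i \sqrt{3262} \approx 57.114 i$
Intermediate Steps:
$\sqrt{-3293 + a{\left(67,\frac{1}{-1} \right)}} = \sqrt{-3293 + 31} = \sqrt{-3262} = i \sqrt{3262}$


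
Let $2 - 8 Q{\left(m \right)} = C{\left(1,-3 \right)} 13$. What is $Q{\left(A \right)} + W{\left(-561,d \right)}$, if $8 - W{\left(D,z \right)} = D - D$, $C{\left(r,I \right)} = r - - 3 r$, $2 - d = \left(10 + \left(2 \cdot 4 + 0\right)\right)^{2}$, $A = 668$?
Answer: $\frac{7}{4} \approx 1.75$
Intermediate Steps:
$d = -322$ ($d = 2 - \left(10 + \left(2 \cdot 4 + 0\right)\right)^{2} = 2 - \left(10 + \left(8 + 0\right)\right)^{2} = 2 - \left(10 + 8\right)^{2} = 2 - 18^{2} = 2 - 324 = -322$)
$C{\left(r,I \right)} = 4 r$ ($C{\left(r,I \right)} = r + 3 r = 4 r$)
$Q{\left(m \right)} = - \frac{25}{4}$ ($Q{\left(m \right)} = \frac{1}{4} - \frac{4 \cdot 1 \cdot 13}{8} = \frac{1}{4} - \frac{4 \cdot 13}{8} = \frac{1}{4} - \frac{13}{2} = - \frac{25}{4}$)
$W{\left(D,z \right)} = 8$ ($W{\left(D,z \right)} = 8 - \left(D - D\right) = 8 - 0 = 8 + 0 = 8$)
$Q{\left(A \right)} + W{\left(-561,d \right)} = - \frac{25}{4} + 8 = \frac{7}{4}$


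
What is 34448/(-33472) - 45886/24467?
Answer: -148670963/51184964 ≈ -2.9046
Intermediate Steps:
34448/(-33472) - 45886/24467 = 34448*(-1/33472) - 45886*1/24467 = -2153/2092 - 45886/24467 = -148670963/51184964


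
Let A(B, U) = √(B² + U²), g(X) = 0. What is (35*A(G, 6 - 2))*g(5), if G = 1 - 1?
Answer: 0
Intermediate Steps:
G = 0
(35*A(G, 6 - 2))*g(5) = (35*√(0² + (6 - 2)²))*0 = (35*√(0 + 4²))*0 = (35*√(0 + 16))*0 = (35*√16)*0 = (35*4)*0 = 140*0 = 0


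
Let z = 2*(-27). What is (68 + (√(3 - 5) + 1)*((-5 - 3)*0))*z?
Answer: -3672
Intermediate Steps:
z = -54
(68 + (√(3 - 5) + 1)*((-5 - 3)*0))*z = (68 + (√(3 - 5) + 1)*((-5 - 3)*0))*(-54) = (68 + (√(-2) + 1)*(-8*0))*(-54) = (68 + (I*√2 + 1)*0)*(-54) = (68 + (1 + I*√2)*0)*(-54) = (68 + 0)*(-54) = 68*(-54) = -3672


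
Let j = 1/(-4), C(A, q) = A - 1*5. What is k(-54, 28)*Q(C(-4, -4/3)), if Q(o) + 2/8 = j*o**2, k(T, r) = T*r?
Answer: 30996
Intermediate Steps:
C(A, q) = -5 + A (C(A, q) = A - 5 = -5 + A)
j = -1/4 ≈ -0.25000
Q(o) = -1/4 - o**2/4
k(-54, 28)*Q(C(-4, -4/3)) = (-54*28)*(-1/4 - (-5 - 4)**2/4) = -1512*(-1/4 - 1/4*(-9)**2) = -1512*(-1/4 - 1/4*81) = -1512*(-1/4 - 81/4) = -1512*(-41/2) = 30996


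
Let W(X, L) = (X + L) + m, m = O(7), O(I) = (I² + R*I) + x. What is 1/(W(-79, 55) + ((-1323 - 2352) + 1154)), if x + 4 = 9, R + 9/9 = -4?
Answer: -1/2526 ≈ -0.00039588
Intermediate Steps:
R = -5 (R = -1 - 4 = -5)
x = 5 (x = -4 + 9 = 5)
O(I) = 5 + I² - 5*I (O(I) = (I² - 5*I) + 5 = 5 + I² - 5*I)
m = 19 (m = 5 + 7² - 5*7 = 5 + 49 - 35 = 19)
W(X, L) = 19 + L + X (W(X, L) = (X + L) + 19 = (L + X) + 19 = 19 + L + X)
1/(W(-79, 55) + ((-1323 - 2352) + 1154)) = 1/((19 + 55 - 79) + ((-1323 - 2352) + 1154)) = 1/(-5 + (-3675 + 1154)) = 1/(-5 - 2521) = 1/(-2526) = -1/2526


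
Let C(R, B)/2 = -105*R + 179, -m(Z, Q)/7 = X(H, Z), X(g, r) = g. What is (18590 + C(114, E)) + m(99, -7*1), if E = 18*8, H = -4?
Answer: -4964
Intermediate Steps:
m(Z, Q) = 28 (m(Z, Q) = -7*(-4) = 28)
E = 144
C(R, B) = 358 - 210*R (C(R, B) = 2*(-105*R + 179) = 2*(179 - 105*R) = 358 - 210*R)
(18590 + C(114, E)) + m(99, -7*1) = (18590 + (358 - 210*114)) + 28 = (18590 + (358 - 23940)) + 28 = (18590 - 23582) + 28 = -4992 + 28 = -4964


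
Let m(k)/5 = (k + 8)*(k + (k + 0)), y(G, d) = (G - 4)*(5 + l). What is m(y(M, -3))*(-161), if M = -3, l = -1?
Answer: -901600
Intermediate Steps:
y(G, d) = -16 + 4*G (y(G, d) = (G - 4)*(5 - 1) = (-4 + G)*4 = -16 + 4*G)
m(k) = 10*k*(8 + k) (m(k) = 5*((k + 8)*(k + (k + 0))) = 5*((8 + k)*(k + k)) = 5*((8 + k)*(2*k)) = 5*(2*k*(8 + k)) = 10*k*(8 + k))
m(y(M, -3))*(-161) = (10*(-16 + 4*(-3))*(8 + (-16 + 4*(-3))))*(-161) = (10*(-16 - 12)*(8 + (-16 - 12)))*(-161) = (10*(-28)*(8 - 28))*(-161) = (10*(-28)*(-20))*(-161) = 5600*(-161) = -901600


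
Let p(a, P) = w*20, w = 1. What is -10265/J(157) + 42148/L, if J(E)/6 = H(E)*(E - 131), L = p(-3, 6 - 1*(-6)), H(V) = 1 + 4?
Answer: 1633507/780 ≈ 2094.2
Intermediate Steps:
H(V) = 5
p(a, P) = 20 (p(a, P) = 1*20 = 20)
L = 20
J(E) = -3930 + 30*E (J(E) = 6*(5*(E - 131)) = 6*(5*(-131 + E)) = 6*(-655 + 5*E) = -3930 + 30*E)
-10265/J(157) + 42148/L = -10265/(-3930 + 30*157) + 42148/20 = -10265/(-3930 + 4710) + 42148*(1/20) = -10265/780 + 10537/5 = -10265*1/780 + 10537/5 = -2053/156 + 10537/5 = 1633507/780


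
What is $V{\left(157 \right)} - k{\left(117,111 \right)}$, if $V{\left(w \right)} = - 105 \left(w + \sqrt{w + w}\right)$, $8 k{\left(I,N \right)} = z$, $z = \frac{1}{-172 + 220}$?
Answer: $- \frac{6330241}{384} - 105 \sqrt{314} \approx -18346.0$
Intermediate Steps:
$z = \frac{1}{48} \approx 0.020833$
$k{\left(I,N \right)} = \frac{1}{384}$ ($k{\left(I,N \right)} = \frac{1}{8} \cdot \frac{1}{48} = \frac{1}{384}$)
$V{\left(w \right)} = - 105 w - 105 \sqrt{2} \sqrt{w}$ ($V{\left(w \right)} = - 105 \left(w + \sqrt{2 w}\right) = - 105 \left(w + \sqrt{2} \sqrt{w}\right) = - 105 w - 105 \sqrt{2} \sqrt{w}$)
$V{\left(157 \right)} - k{\left(117,111 \right)} = \left(\left(-105\right) 157 - 105 \sqrt{2} \sqrt{157}\right) - \frac{1}{384} = \left(-16485 - 105 \sqrt{314}\right) - \frac{1}{384} = - \frac{6330241}{384} - 105 \sqrt{314}$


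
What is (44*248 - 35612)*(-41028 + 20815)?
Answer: 499261100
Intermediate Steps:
(44*248 - 35612)*(-41028 + 20815) = (10912 - 35612)*(-20213) = -24700*(-20213) = 499261100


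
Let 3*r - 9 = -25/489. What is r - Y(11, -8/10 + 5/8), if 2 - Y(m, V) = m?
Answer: 17579/1467 ≈ 11.983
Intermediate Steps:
Y(m, V) = 2 - m
r = 4376/1467 (r = 3 + (-25/489)/3 = 3 + (-25*1/489)/3 = 3 + (⅓)*(-25/489) = 3 - 25/1467 = 4376/1467 ≈ 2.9830)
r - Y(11, -8/10 + 5/8) = 4376/1467 - (2 - 1*11) = 4376/1467 - (2 - 11) = 4376/1467 - 1*(-9) = 4376/1467 + 9 = 17579/1467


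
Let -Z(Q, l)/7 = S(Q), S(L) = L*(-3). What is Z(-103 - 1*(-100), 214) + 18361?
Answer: 18298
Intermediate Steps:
S(L) = -3*L
Z(Q, l) = 21*Q (Z(Q, l) = -(-21)*Q = 21*Q)
Z(-103 - 1*(-100), 214) + 18361 = 21*(-103 - 1*(-100)) + 18361 = 21*(-103 + 100) + 18361 = 21*(-3) + 18361 = -63 + 18361 = 18298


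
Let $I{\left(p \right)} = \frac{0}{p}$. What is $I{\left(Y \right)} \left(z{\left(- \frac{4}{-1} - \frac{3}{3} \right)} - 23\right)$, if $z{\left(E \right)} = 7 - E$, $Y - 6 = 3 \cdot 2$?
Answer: $0$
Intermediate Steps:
$Y = 12$ ($Y = 6 + 3 \cdot 2 = 6 + 6 = 12$)
$I{\left(p \right)} = 0$
$I{\left(Y \right)} \left(z{\left(- \frac{4}{-1} - \frac{3}{3} \right)} - 23\right) = 0 \left(\left(7 - \left(- \frac{4}{-1} - \frac{3}{3}\right)\right) - 23\right) = 0 \left(\left(7 - \left(\left(-4\right) \left(-1\right) - 1\right)\right) - 23\right) = 0 \left(\left(7 - \left(4 - 1\right)\right) - 23\right) = 0 \left(\left(7 - 3\right) - 23\right) = 0 \left(4 - 23\right) = 0 \left(-19\right) = 0$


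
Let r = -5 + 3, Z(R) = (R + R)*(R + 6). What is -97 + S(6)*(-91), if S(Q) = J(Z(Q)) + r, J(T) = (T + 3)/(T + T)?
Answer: 3701/96 ≈ 38.552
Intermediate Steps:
Z(R) = 2*R*(6 + R) (Z(R) = (2*R)*(6 + R) = 2*R*(6 + R))
r = -2
J(T) = (3 + T)/(2*T) (J(T) = (3 + T)/((2*T)) = (3 + T)*(1/(2*T)) = (3 + T)/(2*T))
S(Q) = -2 + (3 + 2*Q*(6 + Q))/(4*Q*(6 + Q)) (S(Q) = (3 + 2*Q*(6 + Q))/(2*((2*Q*(6 + Q)))) - 2 = (1/(2*Q*(6 + Q)))*(3 + 2*Q*(6 + Q))/2 - 2 = (3 + 2*Q*(6 + Q))/(4*Q*(6 + Q)) - 2 = -2 + (3 + 2*Q*(6 + Q))/(4*Q*(6 + Q)))
-97 + S(6)*(-91) = -97 + ((¾)*(1 - 2*6*(6 + 6))/(6*(6 + 6)))*(-91) = -97 + ((¾)*(⅙)*(1 - 2*6*12)/12)*(-91) = -97 + ((¾)*(⅙)*(1/12)*(1 - 144))*(-91) = -97 + ((¾)*(⅙)*(1/12)*(-143))*(-91) = -97 - 143/96*(-91) = -97 + 13013/96 = 3701/96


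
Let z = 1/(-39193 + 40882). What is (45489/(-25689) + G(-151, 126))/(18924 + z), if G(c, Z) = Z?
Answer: 1796715975/273696060631 ≈ 0.0065646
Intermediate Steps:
z = 1/1689 ≈ 0.00059207
(45489/(-25689) + G(-151, 126))/(18924 + z) = (45489/(-25689) + 126)/(18924 + 1/1689) = (45489*(-1/25689) + 126)/(31962637/1689) = (-15163/8563 + 126)*(1689/31962637) = (1063775/8563)*(1689/31962637) = 1796715975/273696060631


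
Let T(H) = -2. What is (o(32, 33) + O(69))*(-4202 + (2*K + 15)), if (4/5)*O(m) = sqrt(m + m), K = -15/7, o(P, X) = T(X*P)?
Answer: 58678/7 - 146695*sqrt(138)/28 ≈ -53163.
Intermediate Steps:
o(P, X) = -2
K = -15/7 (K = -15*1/7 = -15/7 ≈ -2.1429)
O(m) = 5*sqrt(2)*sqrt(m)/4 (O(m) = 5*sqrt(m + m)/4 = 5*sqrt(2*m)/4 = 5*(sqrt(2)*sqrt(m))/4 = 5*sqrt(2)*sqrt(m)/4)
(o(32, 33) + O(69))*(-4202 + (2*K + 15)) = (-2 + 5*sqrt(2)*sqrt(69)/4)*(-4202 + (2*(-15/7) + 15)) = (-2 + 5*sqrt(138)/4)*(-4202 + (-30/7 + 15)) = (-2 + 5*sqrt(138)/4)*(-4202 + 75/7) = (-2 + 5*sqrt(138)/4)*(-29339/7) = 58678/7 - 146695*sqrt(138)/28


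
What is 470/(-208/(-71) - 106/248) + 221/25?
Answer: 108315409/550725 ≈ 196.68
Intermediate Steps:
470/(-208/(-71) - 106/248) + 221/25 = 470/(-208*(-1/71) - 106*1/248) + 221*(1/25) = 470/(208/71 - 53/124) + 221/25 = 470/(22029/8804) + 221/25 = 470*(8804/22029) + 221/25 = 4137880/22029 + 221/25 = 108315409/550725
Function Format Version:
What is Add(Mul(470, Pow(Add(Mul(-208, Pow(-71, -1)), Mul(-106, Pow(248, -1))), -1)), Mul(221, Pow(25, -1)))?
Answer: Rational(108315409, 550725) ≈ 196.68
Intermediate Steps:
Add(Mul(470, Pow(Add(Mul(-208, Pow(-71, -1)), Mul(-106, Pow(248, -1))), -1)), Mul(221, Pow(25, -1))) = Add(Mul(470, Pow(Add(Mul(-208, Rational(-1, 71)), Mul(-106, Rational(1, 248))), -1)), Mul(221, Rational(1, 25))) = Add(Mul(470, Pow(Add(Rational(208, 71), Rational(-53, 124)), -1)), Rational(221, 25)) = Add(Mul(470, Pow(Rational(22029, 8804), -1)), Rational(221, 25)) = Add(Mul(470, Rational(8804, 22029)), Rational(221, 25)) = Add(Rational(4137880, 22029), Rational(221, 25)) = Rational(108315409, 550725)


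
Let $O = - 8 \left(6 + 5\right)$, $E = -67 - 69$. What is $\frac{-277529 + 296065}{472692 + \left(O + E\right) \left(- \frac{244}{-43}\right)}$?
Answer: $\frac{199262}{5067775} \approx 0.039319$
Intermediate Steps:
$E = -136$
$O = -88$ ($O = \left(-8\right) 11 = -88$)
$\frac{-277529 + 296065}{472692 + \left(O + E\right) \left(- \frac{244}{-43}\right)} = \frac{-277529 + 296065}{472692 + \left(-88 - 136\right) \left(- \frac{244}{-43}\right)} = \frac{18536}{472692 - 224 \left(\left(-244\right) \left(- \frac{1}{43}\right)\right)} = \frac{18536}{472692 - \frac{54656}{43}} = \frac{18536}{\frac{20271100}{43}} = 18536 \cdot \frac{43}{20271100} = \frac{199262}{5067775}$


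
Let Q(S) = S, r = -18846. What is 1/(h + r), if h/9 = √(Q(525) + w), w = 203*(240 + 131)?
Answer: -349/6463497 - √75838/38780982 ≈ -6.1097e-5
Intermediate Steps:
w = 75313 (w = 203*371 = 75313)
h = 9*√75838 (h = 9*√(525 + 75313) = 9*√75838 ≈ 2478.5)
1/(h + r) = 1/(9*√75838 - 18846) = 1/(-18846 + 9*√75838)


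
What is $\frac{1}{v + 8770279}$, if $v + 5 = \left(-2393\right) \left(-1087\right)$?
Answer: $\frac{1}{11371465} \approx 8.7939 \cdot 10^{-8}$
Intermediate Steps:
$v = 2601186$ ($v = -5 - -2601191 = -5 + 2601191 = 2601186$)
$\frac{1}{v + 8770279} = \frac{1}{2601186 + 8770279} = \frac{1}{11371465}$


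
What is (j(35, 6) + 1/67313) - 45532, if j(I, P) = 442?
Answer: -3035143169/67313 ≈ -45090.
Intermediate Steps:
(j(35, 6) + 1/67313) - 45532 = (442 + 1/67313) - 45532 = 29752347/67313 - 45532 = -3035143169/67313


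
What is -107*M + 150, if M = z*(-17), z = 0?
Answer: 150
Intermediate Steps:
M = 0 (M = 0*(-17) = 0)
-107*M + 150 = -107*0 + 150 = 0 + 150 = 150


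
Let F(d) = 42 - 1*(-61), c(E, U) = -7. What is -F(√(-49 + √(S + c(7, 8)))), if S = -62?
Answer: -103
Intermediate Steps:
F(d) = 103 (F(d) = 42 + 61 = 103)
-F(√(-49 + √(S + c(7, 8)))) = -1*103 = -103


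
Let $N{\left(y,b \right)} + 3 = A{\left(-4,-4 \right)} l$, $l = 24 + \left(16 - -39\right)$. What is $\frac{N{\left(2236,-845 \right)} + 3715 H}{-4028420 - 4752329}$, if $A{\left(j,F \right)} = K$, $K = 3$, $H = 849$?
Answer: $- \frac{3154269}{8780749} \approx -0.35923$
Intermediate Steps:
$A{\left(j,F \right)} = 3$
$l = 79$ ($l = 24 + \left(16 + 39\right) = 24 + 55 = 79$)
$N{\left(y,b \right)} = 234$ ($N{\left(y,b \right)} = -3 + 3 \cdot 79 = -3 + 237 = 234$)
$\frac{N{\left(2236,-845 \right)} + 3715 H}{-4028420 - 4752329} = \frac{234 + 3715 \cdot 849}{-4028420 - 4752329} = \frac{234 + 3154035}{-8780749} = 3154269 \left(- \frac{1}{8780749}\right) = - \frac{3154269}{8780749}$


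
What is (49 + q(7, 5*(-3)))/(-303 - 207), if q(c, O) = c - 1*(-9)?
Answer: -13/102 ≈ -0.12745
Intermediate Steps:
q(c, O) = 9 + c (q(c, O) = c + 9 = 9 + c)
(49 + q(7, 5*(-3)))/(-303 - 207) = (49 + (9 + 7))/(-303 - 207) = (49 + 16)/(-510) = 65*(-1/510) = -13/102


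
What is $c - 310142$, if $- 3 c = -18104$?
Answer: $- \frac{912322}{3} \approx -3.0411 \cdot 10^{5}$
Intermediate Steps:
$c = \frac{18104}{3}$ ($c = \left(- \frac{1}{3}\right) \left(-18104\right) = \frac{18104}{3} \approx 6034.7$)
$c - 310142 = \frac{18104}{3} - 310142 = - \frac{912322}{3}$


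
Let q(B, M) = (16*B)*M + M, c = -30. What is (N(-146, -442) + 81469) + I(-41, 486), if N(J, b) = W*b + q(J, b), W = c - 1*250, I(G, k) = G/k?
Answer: 601327273/486 ≈ 1.2373e+6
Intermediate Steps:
q(B, M) = M + 16*B*M (q(B, M) = 16*B*M + M = M + 16*B*M)
W = -280 (W = -30 - 1*250 = -30 - 250 = -280)
N(J, b) = -280*b + b*(1 + 16*J)
(N(-146, -442) + 81469) + I(-41, 486) = (-442*(-279 + 16*(-146)) + 81469) - 41/486 = (-442*(-279 - 2336) + 81469) - 41*1/486 = (-442*(-2615) + 81469) - 41/486 = (1155830 + 81469) - 41/486 = 1237299 - 41/486 = 601327273/486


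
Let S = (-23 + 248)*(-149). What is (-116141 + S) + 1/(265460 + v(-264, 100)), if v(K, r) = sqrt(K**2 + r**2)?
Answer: -2636700790519651/17617232976 - sqrt(4981)/17617232976 ≈ -1.4967e+5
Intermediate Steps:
S = -33525 (S = 225*(-149) = -33525)
(-116141 + S) + 1/(265460 + v(-264, 100)) = (-116141 - 33525) + 1/(265460 + sqrt((-264)**2 + 100**2)) = -149666 + 1/(265460 + sqrt(69696 + 10000)) = -149666 + 1/(265460 + sqrt(79696)) = -149666 + 1/(265460 + 4*sqrt(4981))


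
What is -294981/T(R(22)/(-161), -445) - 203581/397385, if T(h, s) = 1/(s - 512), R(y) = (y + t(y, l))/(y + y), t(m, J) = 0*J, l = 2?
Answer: 112180520419964/397385 ≈ 2.8230e+8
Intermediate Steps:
t(m, J) = 0
R(y) = ½ (R(y) = (y + 0)/(y + y) = y/((2*y)) = y*(1/(2*y)) = ½)
T(h, s) = 1/(-512 + s)
-294981/T(R(22)/(-161), -445) - 203581/397385 = -294981/(1/(-512 - 445)) - 203581/397385 = -294981/(1/(-957)) - 203581*1/397385 = -294981/(-1/957) - 203581/397385 = -294981*(-957) - 203581/397385 = 282296817 - 203581/397385 = 112180520419964/397385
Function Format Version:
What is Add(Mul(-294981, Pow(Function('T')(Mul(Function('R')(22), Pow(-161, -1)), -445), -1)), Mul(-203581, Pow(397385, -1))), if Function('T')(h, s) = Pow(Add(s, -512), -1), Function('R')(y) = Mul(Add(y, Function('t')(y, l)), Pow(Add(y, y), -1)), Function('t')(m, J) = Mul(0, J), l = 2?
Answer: Rational(112180520419964, 397385) ≈ 2.8230e+8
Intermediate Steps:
Function('t')(m, J) = 0
Function('R')(y) = Rational(1, 2) (Function('R')(y) = Mul(Add(y, 0), Pow(Add(y, y), -1)) = Mul(y, Pow(Mul(2, y), -1)) = Mul(y, Mul(Rational(1, 2), Pow(y, -1))) = Rational(1, 2))
Function('T')(h, s) = Pow(Add(-512, s), -1)
Add(Mul(-294981, Pow(Function('T')(Mul(Function('R')(22), Pow(-161, -1)), -445), -1)), Mul(-203581, Pow(397385, -1))) = Add(Mul(-294981, Pow(Pow(Add(-512, -445), -1), -1)), Mul(-203581, Pow(397385, -1))) = Add(Mul(-294981, Pow(Pow(-957, -1), -1)), Mul(-203581, Rational(1, 397385))) = Add(Mul(-294981, Pow(Rational(-1, 957), -1)), Rational(-203581, 397385)) = Add(Mul(-294981, -957), Rational(-203581, 397385)) = Add(282296817, Rational(-203581, 397385)) = Rational(112180520419964, 397385)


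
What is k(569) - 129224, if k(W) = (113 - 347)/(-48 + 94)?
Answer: -2972269/23 ≈ -1.2923e+5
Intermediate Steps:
k(W) = -117/23 (k(W) = -234/46 = -234*1/46 = -117/23)
k(569) - 129224 = -117/23 - 129224 = -2972269/23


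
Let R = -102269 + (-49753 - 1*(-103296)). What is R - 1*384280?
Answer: -433006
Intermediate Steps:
R = -48726 (R = -102269 + (-49753 + 103296) = -102269 + 53543 = -48726)
R - 1*384280 = -48726 - 1*384280 = -48726 - 384280 = -433006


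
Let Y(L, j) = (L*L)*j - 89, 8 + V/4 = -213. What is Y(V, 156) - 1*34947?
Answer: 121872100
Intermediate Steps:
V = -884 (V = -32 + 4*(-213) = -32 - 852 = -884)
Y(L, j) = -89 + j*L² (Y(L, j) = L²*j - 89 = j*L² - 89 = -89 + j*L²)
Y(V, 156) - 1*34947 = (-89 + 156*(-884)²) - 1*34947 = (-89 + 156*781456) - 34947 = (-89 + 121907136) - 34947 = 121907047 - 34947 = 121872100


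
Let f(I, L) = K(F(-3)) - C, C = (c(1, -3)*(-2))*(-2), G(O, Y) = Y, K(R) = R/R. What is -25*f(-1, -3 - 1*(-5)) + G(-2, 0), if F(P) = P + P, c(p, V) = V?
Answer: -325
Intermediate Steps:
F(P) = 2*P
K(R) = 1
C = -12 (C = -3*(-2)*(-2) = 6*(-2) = -12)
f(I, L) = 13 (f(I, L) = 1 - 1*(-12) = 1 + 12 = 13)
-25*f(-1, -3 - 1*(-5)) + G(-2, 0) = -25*13 + 0 = -325 + 0 = -325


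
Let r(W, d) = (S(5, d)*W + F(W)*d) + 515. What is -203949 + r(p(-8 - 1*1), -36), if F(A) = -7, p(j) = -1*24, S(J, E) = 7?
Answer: -203350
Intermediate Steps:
p(j) = -24
r(W, d) = 515 - 7*d + 7*W (r(W, d) = (7*W - 7*d) + 515 = (-7*d + 7*W) + 515 = 515 - 7*d + 7*W)
-203949 + r(p(-8 - 1*1), -36) = -203949 + (515 - 7*(-36) + 7*(-24)) = -203949 + (515 + 252 - 168) = -203949 + 599 = -203350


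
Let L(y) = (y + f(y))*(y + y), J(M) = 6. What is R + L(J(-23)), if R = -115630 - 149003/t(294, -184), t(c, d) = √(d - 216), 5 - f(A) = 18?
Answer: -115714 + 149003*I/20 ≈ -1.1571e+5 + 7450.1*I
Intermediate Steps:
f(A) = -13 (f(A) = 5 - 1*18 = 5 - 18 = -13)
t(c, d) = √(-216 + d)
L(y) = 2*y*(-13 + y) (L(y) = (y - 13)*(y + y) = (-13 + y)*(2*y) = 2*y*(-13 + y))
R = -115630 + 149003*I/20 (R = -115630 - 149003/√(-216 - 184) = -115630 - 149003*(-I/20) = -115630 - (-149003)*I/20 = -115630 + 149003*I/20 ≈ -1.1563e+5 + 7450.1*I)
R + L(J(-23)) = (-115630 + 149003*I/20) + 2*6*(-13 + 6) = (-115630 + 149003*I/20) + 2*6*(-7) = (-115630 + 149003*I/20) - 84 = -115714 + 149003*I/20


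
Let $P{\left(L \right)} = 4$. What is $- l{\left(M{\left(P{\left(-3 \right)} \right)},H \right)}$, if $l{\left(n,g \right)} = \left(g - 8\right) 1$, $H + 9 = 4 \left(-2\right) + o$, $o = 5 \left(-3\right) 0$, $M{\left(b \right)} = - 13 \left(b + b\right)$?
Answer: $25$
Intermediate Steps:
$M{\left(b \right)} = - 26 b$ ($M{\left(b \right)} = - 13 \cdot 2 b = - 26 b$)
$o = 0$ ($o = \left(-15\right) 0 = 0$)
$H = -17$ ($H = -9 + \left(4 \left(-2\right) + 0\right) = -9 + \left(-8 + 0\right) = -9 - 8 = -17$)
$l{\left(n,g \right)} = -8 + g$ ($l{\left(n,g \right)} = \left(-8 + g\right) 1 = -8 + g$)
$- l{\left(M{\left(P{\left(-3 \right)} \right)},H \right)} = - (-8 - 17) = \left(-1\right) \left(-25\right) = 25$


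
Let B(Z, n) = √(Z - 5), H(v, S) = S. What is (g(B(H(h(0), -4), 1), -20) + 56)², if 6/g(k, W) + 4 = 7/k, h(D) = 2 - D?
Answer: 112174588/37249 + 2669184*I/37249 ≈ 3011.5 + 71.658*I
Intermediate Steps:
B(Z, n) = √(-5 + Z)
g(k, W) = 6/(-4 + 7/k)
(g(B(H(h(0), -4), 1), -20) + 56)² = (-6*√(-5 - 4)/(-7 + 4*√(-5 - 4)) + 56)² = (-6*√(-9)/(-7 + 4*√(-9)) + 56)² = (-6*3*I/(-7 + 4*(3*I)) + 56)² = (-6*3*I/(-7 + 12*I) + 56)² = (-6*3*I*(-7 - 12*I)/193 + 56)² = (-18*I*(-7 - 12*I)/193 + 56)² = (56 - 18*I*(-7 - 12*I)/193)²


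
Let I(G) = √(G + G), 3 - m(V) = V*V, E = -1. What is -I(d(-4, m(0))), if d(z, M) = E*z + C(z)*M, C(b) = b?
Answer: -4*I ≈ -4.0*I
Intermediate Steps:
m(V) = 3 - V² (m(V) = 3 - V*V = 3 - V²)
d(z, M) = -z + M*z (d(z, M) = -z + z*M = -z + M*z)
I(G) = √2*√G (I(G) = √(2*G) = √2*√G)
-I(d(-4, m(0))) = -√2*√(-4*(-1 + (3 - 1*0²))) = -√2*√(-4*(-1 + (3 - 1*0))) = -√2*√(-4*(-1 + (3 + 0))) = -√2*√(-4*(-1 + 3)) = -√2*√(-4*2) = -√2*√(-8) = -√2*2*I*√2 = -4*I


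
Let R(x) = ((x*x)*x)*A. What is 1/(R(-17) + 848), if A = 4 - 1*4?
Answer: 1/848 ≈ 0.0011792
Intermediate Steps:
A = 0 (A = 4 - 4 = 0)
R(x) = 0 (R(x) = ((x*x)*x)*0 = (x**2*x)*0 = x**3*0 = 0)
1/(R(-17) + 848) = 1/(0 + 848) = 1/848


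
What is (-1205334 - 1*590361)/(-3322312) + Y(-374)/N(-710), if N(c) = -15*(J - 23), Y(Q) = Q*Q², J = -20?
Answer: -173801022555413/2142891240 ≈ -81106.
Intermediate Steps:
Y(Q) = Q³
N(c) = 645 (N(c) = -15*(-20 - 23) = -15*(-43) = 645)
(-1205334 - 1*590361)/(-3322312) + Y(-374)/N(-710) = (-1205334 - 1*590361)/(-3322312) + (-374)³/645 = (-1205334 - 590361)*(-1/3322312) - 52313624*1/645 = -1795695*(-1/3322312) - 52313624/645 = 1795695/3322312 - 52313624/645 = -173801022555413/2142891240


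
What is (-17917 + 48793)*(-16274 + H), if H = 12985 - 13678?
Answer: -523873092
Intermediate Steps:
H = -693
(-17917 + 48793)*(-16274 + H) = (-17917 + 48793)*(-16274 - 693) = 30876*(-16967) = -523873092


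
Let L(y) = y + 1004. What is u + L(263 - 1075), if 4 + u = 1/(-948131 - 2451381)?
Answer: 639108255/3399512 ≈ 188.00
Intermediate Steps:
L(y) = 1004 + y
u = -13598049/3399512 (u = -4 + 1/(-948131 - 2451381) = -4 + 1/(-3399512) = -4 - 1/3399512 = -13598049/3399512 ≈ -4.0000)
u + L(263 - 1075) = -13598049/3399512 + (1004 + (263 - 1075)) = -13598049/3399512 + (1004 - 812) = -13598049/3399512 + 192 = 639108255/3399512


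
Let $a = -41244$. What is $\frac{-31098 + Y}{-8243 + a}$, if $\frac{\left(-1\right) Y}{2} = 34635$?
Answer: $\frac{144}{71} \approx 2.0282$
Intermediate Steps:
$Y = -69270$ ($Y = \left(-2\right) 34635 = -69270$)
$\frac{-31098 + Y}{-8243 + a} = \frac{-31098 - 69270}{-8243 - 41244} = - \frac{100368}{-49487} = \left(-100368\right) \left(- \frac{1}{49487}\right) = \frac{144}{71}$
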